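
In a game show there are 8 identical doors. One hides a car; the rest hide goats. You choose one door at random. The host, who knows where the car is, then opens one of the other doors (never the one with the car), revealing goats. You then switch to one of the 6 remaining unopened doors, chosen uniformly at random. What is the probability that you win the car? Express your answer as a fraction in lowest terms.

Your original door holds the car with probability 1/8, so the other 7 collectively hold it with probability 7/8.
The host can always find an empty door to open, so this doesn't change that 7/8; it is now spread over the 6 remaining unopened doors.
P(win by switching) = (7/8) · (1/6) = 7/48.

7/48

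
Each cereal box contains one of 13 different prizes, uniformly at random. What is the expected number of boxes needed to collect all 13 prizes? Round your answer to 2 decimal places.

After i distinct types are collected, each trial gives a new one with probability (13−i)/13, so the expected wait for the next new type is 13/(13−i).
E = 13/13 + 13/12 + 13/11 + 13/10 + 13/9 + 13/8 + 13/7 + 13/6 + 13/5 + 13/4 + 13/3 + 13/2 + 13/1 = 1145993/27720 ≈ 41.34.

41.34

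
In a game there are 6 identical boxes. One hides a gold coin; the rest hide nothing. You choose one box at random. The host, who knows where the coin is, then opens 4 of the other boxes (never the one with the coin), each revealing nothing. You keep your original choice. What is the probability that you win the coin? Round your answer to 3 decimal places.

The host can always open 4 empty boxes regardless of your choice, so the reveals give no information about your original box.
P(win by staying) = 1/6 ≈ 0.167.

0.167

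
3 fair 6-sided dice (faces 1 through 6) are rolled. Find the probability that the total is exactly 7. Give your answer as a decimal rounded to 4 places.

0.0694

There are 6^3 = 216 equally likely outcomes.
The number of ordered 3-tuples from {1,…,6} summing to 7 is 15.
P(sum = 7) = 15/216 = 5/72 ≈ 0.0694.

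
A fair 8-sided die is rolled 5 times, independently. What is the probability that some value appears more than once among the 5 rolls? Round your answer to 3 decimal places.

P(all 5 different) = 8/8 · 7/8 · ··· · 4/8 ≈ 0.205.
P(at least two equal) = 1 − 0.205 = 0.795.

0.795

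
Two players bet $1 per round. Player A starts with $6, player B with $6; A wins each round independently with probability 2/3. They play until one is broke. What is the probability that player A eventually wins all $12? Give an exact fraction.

Let r = q/p = (1/3)/(2/3) = 1/2. The recurrence P(i) = p·P(i+1) + q·P(i−1) with P(0)=0, P(12)=1 gives P(i) = (1 − r^i)/(1 − r^12).
P(6) = (1 − (1/2)^6) / (1 − (1/2)^12) = 64/65.

64/65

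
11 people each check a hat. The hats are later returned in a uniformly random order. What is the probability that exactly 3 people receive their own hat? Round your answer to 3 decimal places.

Choose which 3 of the 11 are fixed: C(11,3) = 165 ways.
The remaining 8 must have no fixed point: D(8) = 14833.
P = 165·14833/39916800 = 2119/34560 ≈ 0.061.

0.061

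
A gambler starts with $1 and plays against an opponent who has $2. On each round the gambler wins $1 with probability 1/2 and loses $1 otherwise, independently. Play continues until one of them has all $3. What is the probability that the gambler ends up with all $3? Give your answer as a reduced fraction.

1/3

With a fair step, P(i) = ½P(i−1) + ½P(i+1) with P(0)=0, P(3)=1 has the linear solution P(i) = i/3.
P(1) = 1/3.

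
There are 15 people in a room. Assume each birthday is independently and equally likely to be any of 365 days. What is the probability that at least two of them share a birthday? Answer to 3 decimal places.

It's easier to compute the probability that all 15 are distinct.
P(all distinct) = 365/365 · 364/365 · ··· · 351/365 ≈ 0.747.
So the probability of at least one match is 1 − 0.747 = 0.253.

0.253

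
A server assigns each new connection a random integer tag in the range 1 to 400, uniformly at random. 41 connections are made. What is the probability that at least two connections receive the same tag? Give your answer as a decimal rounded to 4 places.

It's easier to compute the probability that all 41 are distinct.
P(all distinct) = 400/400 · 399/400 · ··· · 360/400 ≈ 0.1197.
So the probability of at least one match is 1 − 0.1197 = 0.8803.

0.8803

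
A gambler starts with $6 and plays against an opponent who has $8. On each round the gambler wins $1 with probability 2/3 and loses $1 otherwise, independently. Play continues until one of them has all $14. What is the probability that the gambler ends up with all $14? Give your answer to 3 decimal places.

0.984

Let r = q/p = (1/3)/(2/3) = 1/2. The recurrence P(i) = p·P(i+1) + q·P(i−1) with P(0)=0, P(14)=1 gives P(i) = (1 − r^i)/(1 − r^14).
P(6) = (1 − (1/2)^6) / (1 − (1/2)^14) = 5376/5461 ≈ 0.984.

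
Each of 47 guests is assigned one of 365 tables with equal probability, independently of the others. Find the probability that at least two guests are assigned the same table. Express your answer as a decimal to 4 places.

0.9548

It's easier to compute the probability that all 47 are distinct.
P(all distinct) = 365/365 · 364/365 · ··· · 319/365 ≈ 0.0452.
So the probability of at least one match is 1 − 0.0452 = 0.9548.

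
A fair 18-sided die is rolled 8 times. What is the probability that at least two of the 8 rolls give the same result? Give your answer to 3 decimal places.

P(all 8 different) = 18/18 · 17/18 · ··· · 11/18 ≈ 0.160.
P(at least two equal) = 1 − 0.160 = 0.840.

0.840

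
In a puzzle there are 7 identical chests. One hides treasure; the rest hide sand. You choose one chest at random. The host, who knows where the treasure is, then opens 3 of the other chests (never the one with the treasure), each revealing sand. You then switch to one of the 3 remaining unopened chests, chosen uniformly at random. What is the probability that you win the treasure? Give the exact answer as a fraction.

Your original chest holds the treasure with probability 1/7, so the other 6 collectively hold it with probability 6/7.
The host can always find 3 empty chests to open, so the reveals don't change that 6/7; it is now spread over the 3 remaining unopened chests.
P(win by switching) = (6/7) · (1/3) = 2/7.

2/7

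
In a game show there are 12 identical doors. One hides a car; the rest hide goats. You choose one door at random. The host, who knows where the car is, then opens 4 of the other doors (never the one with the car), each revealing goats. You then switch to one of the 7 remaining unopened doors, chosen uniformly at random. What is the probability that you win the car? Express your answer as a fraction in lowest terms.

Your original door holds the car with probability 1/12, so the other 11 collectively hold it with probability 11/12.
The host can always find 4 empty doors to open, so the reveals don't change that 11/12; it is now spread over the 7 remaining unopened doors.
P(win by switching) = (11/12) · (1/7) = 11/84.

11/84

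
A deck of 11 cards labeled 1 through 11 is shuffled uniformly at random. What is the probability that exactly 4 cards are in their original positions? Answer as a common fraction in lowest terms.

Choose which 4 of the 11 are fixed: C(11,4) = 330 ways.
The remaining 7 must have no fixed point: D(7) = 1854.
P = 330·1854/39916800 = 103/6720.

103/6720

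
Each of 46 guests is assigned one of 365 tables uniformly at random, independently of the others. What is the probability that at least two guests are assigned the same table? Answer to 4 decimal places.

It's easier to compute the probability that all 46 are distinct.
P(all distinct) = 365/365 · 364/365 · ··· · 320/365 ≈ 0.0517.
So the probability of at least one match is 1 − 0.0517 = 0.9483.

0.9483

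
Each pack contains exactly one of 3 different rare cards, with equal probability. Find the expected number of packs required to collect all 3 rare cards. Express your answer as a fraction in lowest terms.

11/2

After i distinct types are collected, each trial gives a new one with probability (3−i)/3, so the expected wait for the next new type is 3/(3−i).
E = 3/3 + 3/2 + 3/1 = 11/2.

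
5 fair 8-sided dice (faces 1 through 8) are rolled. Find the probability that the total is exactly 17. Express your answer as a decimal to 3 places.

0.045

There are 8^5 = 32768 equally likely outcomes.
The number of ordered 5-tuples from {1,…,8} summing to 17 is 1470.
P(sum = 17) = 1470/32768 = 735/16384 ≈ 0.045.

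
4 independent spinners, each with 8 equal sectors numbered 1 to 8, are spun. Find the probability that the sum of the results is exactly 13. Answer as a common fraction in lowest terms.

There are 8^4 = 4096 equally likely outcomes.
The number of ordered 4-tuples from {1,…,8} summing to 13 is 204.
P(sum = 13) = 204/4096 = 51/1024.

51/1024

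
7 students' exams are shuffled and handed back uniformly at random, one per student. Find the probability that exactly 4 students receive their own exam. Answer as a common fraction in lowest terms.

1/72

Choose which 4 of the 7 are fixed: C(7,4) = 35 ways.
The remaining 3 must have no fixed point: D(3) = 2.
P = 35·2/5040 = 1/72.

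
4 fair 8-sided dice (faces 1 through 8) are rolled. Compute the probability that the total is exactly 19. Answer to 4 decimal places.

0.0820

There are 8^4 = 4096 equally likely outcomes.
The number of ordered 4-tuples from {1,…,8} summing to 19 is 336.
P(sum = 19) = 336/4096 = 21/256 ≈ 0.0820.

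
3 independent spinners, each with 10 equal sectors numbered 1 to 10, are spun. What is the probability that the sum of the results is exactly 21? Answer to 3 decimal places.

There are 10^3 = 1000 equally likely outcomes.
The number of ordered 3-tuples from {1,…,10} summing to 21 is 55.
P(sum = 21) = 55/1000 = 11/200 ≈ 0.055.

0.055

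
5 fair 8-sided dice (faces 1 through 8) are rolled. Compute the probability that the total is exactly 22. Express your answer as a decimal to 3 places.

0.075

There are 8^5 = 32768 equally likely outcomes.
The number of ordered 5-tuples from {1,…,8} summing to 22 is 2460.
P(sum = 22) = 2460/32768 = 615/8192 ≈ 0.075.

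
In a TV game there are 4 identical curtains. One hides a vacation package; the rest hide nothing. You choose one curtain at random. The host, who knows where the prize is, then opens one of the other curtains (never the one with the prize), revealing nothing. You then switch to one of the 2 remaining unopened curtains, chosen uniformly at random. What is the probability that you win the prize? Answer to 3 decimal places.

0.375

Your original curtain holds the prize with probability 1/4, so the other 3 collectively hold it with probability 3/4.
The host can always find an empty curtain to open, so this doesn't change that 3/4; it is now spread over the 2 remaining unopened curtains.
P(win by switching) = (3/4) · (1/2) = 3/8 ≈ 0.375.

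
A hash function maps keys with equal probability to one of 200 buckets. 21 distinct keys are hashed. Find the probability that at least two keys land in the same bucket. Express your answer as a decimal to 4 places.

0.6631

It's easier to compute the probability that all 21 are distinct.
P(all distinct) = 200/200 · 199/200 · ··· · 180/200 ≈ 0.3369.
So the probability of at least one match is 1 − 0.3369 = 0.6631.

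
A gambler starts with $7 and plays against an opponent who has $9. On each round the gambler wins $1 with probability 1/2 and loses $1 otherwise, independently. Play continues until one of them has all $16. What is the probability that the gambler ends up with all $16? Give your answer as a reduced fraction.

7/16

With a fair step, P(i) = ½P(i−1) + ½P(i+1) with P(0)=0, P(16)=1 has the linear solution P(i) = i/16.
P(7) = 7/16.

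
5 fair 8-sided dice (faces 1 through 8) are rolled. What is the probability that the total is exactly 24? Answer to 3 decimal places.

There are 8^5 = 32768 equally likely outcomes.
The number of ordered 5-tuples from {1,…,8} summing to 24 is 2380.
P(sum = 24) = 2380/32768 = 595/8192 ≈ 0.073.

0.073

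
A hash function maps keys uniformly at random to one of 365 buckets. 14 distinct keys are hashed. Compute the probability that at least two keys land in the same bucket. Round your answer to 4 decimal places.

It's easier to compute the probability that all 14 are distinct.
P(all distinct) = 365/365 · 364/365 · ··· · 352/365 ≈ 0.7769.
So the probability of at least one match is 1 − 0.7769 = 0.2231.

0.2231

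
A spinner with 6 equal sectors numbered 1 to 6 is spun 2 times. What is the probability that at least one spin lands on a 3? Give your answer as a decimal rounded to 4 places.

0.3056

P(no spin lands on a 3) = (5/6)^2 ≈ 0.6944.
P(at least one) = 1 − 0.6944 = 0.3056.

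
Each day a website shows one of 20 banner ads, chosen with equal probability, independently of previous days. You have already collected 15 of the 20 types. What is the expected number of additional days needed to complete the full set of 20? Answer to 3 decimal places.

45.667

Starting from 15 distinct types, each trial gives a new one with probability (20−i)/20 when i types are held, so the wait for the next new type is 20/(20−i).
E = 20/5 + 20/4 + 20/3 + 20/2 + 20/1 = 137/3 ≈ 45.667.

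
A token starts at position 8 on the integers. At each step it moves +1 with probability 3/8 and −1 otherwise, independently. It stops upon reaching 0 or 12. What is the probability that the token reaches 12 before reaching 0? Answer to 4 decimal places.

0.1277

Let r = q/p = (5/8)/(3/8) = 5/3. The recurrence P(i) = p·P(i+1) + q·P(i−1) with P(0)=0, P(12)=1 gives P(i) = (1 − r^i)/(1 − r^12).
P(8) = (1 − (5/3)^8) / (1 − (5/3)^12) = 57186/447811 ≈ 0.1277.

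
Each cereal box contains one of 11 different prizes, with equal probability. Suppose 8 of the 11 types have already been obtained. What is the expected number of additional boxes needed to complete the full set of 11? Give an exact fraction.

Starting from 8 distinct types, each trial gives a new one with probability (11−i)/11 when i types are held, so the wait for the next new type is 11/(11−i).
E = 11/3 + 11/2 + 11/1 = 121/6.

121/6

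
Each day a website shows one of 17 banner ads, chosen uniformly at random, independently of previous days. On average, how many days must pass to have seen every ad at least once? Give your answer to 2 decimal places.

58.47

After i distinct types are collected, each trial gives a new one with probability (17−i)/17, so the expected wait for the next new type is 17/(17−i).
E = 17/17 + 17/16 + 17/15 + 17/14 + 17/13 + 17/12 + 17/11 + 17/10 + 17/9 + 17/8 + 17/7 + 17/6 + 17/5 + 17/4 + 17/3 + 17/2 + 17/1 = 42142223/720720 ≈ 58.47.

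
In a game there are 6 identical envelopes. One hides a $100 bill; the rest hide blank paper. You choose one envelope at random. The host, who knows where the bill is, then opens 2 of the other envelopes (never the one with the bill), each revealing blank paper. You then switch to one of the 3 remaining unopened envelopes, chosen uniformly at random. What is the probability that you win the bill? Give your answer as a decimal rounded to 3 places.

Your original envelope holds the bill with probability 1/6, so the other 5 collectively hold it with probability 5/6.
The host can always find 2 empty envelopes to open, so the reveals don't change that 5/6; it is now spread over the 3 remaining unopened envelopes.
P(win by switching) = (5/6) · (1/3) = 5/18 ≈ 0.278.

0.278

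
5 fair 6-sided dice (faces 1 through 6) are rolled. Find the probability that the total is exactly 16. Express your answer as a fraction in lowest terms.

245/2592

There are 6^5 = 7776 equally likely outcomes.
The number of ordered 5-tuples from {1,…,6} summing to 16 is 735.
P(sum = 16) = 735/7776 = 245/2592.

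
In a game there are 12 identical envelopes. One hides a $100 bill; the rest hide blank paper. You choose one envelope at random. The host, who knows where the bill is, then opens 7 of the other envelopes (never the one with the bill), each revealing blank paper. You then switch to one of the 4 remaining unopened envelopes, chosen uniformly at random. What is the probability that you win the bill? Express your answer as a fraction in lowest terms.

Your original envelope holds the bill with probability 1/12, so the other 11 collectively hold it with probability 11/12.
The host can always find 7 empty envelopes to open, so the reveals don't change that 11/12; it is now spread over the 4 remaining unopened envelopes.
P(win by switching) = (11/12) · (1/4) = 11/48.

11/48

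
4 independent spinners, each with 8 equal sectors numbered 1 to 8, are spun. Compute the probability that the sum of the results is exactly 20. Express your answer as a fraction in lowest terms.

315/4096

There are 8^4 = 4096 equally likely outcomes.
The number of ordered 4-tuples from {1,…,8} summing to 20 is 315.
P(sum = 20) = 315/4096.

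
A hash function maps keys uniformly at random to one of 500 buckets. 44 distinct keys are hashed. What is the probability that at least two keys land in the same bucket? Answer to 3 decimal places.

It's easier to compute the probability that all 44 are distinct.
P(all distinct) = 500/500 · 499/500 · ··· · 457/500 ≈ 0.142.
So the probability of at least one match is 1 − 0.142 = 0.858.

0.858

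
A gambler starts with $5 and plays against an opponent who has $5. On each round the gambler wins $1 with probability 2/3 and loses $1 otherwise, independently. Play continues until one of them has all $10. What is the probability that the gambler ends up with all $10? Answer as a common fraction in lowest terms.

32/33

Let r = q/p = (1/3)/(2/3) = 1/2. The recurrence P(i) = p·P(i+1) + q·P(i−1) with P(0)=0, P(10)=1 gives P(i) = (1 − r^i)/(1 − r^10).
P(5) = (1 − (1/2)^5) / (1 − (1/2)^10) = 32/33.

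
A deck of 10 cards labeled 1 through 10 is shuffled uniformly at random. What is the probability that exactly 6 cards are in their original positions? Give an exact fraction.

1/1920

Choose which 6 of the 10 are fixed: C(10,6) = 210 ways.
The remaining 4 must have no fixed point: D(4) = 9.
P = 210·9/3628800 = 1/1920.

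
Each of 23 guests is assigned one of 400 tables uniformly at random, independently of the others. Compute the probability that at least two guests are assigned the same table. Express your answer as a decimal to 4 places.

It's easier to compute the probability that all 23 are distinct.
P(all distinct) = 400/400 · 399/400 · ··· · 378/400 ≈ 0.5248.
So the probability of at least one match is 1 − 0.5248 = 0.4752.

0.4752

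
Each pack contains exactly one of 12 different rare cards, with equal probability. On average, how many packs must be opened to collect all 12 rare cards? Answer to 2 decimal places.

After i distinct types are collected, each trial gives a new one with probability (12−i)/12, so the expected wait for the next new type is 12/(12−i).
E = 12/12 + 12/11 + 12/10 + 12/9 + 12/8 + 12/7 + 12/6 + 12/5 + 12/4 + 12/3 + 12/2 + 12/1 = 86021/2310 ≈ 37.24.

37.24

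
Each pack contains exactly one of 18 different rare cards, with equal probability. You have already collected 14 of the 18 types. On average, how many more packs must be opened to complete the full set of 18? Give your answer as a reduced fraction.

Starting from 14 distinct types, each trial gives a new one with probability (18−i)/18 when i types are held, so the wait for the next new type is 18/(18−i).
E = 18/4 + 18/3 + 18/2 + 18/1 = 75/2.

75/2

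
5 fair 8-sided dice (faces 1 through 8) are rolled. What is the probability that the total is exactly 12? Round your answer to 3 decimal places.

There are 8^5 = 32768 equally likely outcomes.
The number of ordered 5-tuples from {1,…,8} summing to 12 is 330.
P(sum = 12) = 330/32768 = 165/16384 ≈ 0.010.

0.010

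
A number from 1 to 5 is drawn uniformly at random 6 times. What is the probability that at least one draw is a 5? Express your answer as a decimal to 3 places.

0.738

P(no draw is a 5) = (4/5)^6 ≈ 0.262.
P(at least one) = 1 − 0.262 = 0.738.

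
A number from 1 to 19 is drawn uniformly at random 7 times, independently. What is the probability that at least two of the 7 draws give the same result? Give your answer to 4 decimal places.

0.7159

P(all 7 different) = 19/19 · 18/19 · ··· · 13/19 ≈ 0.2841.
P(at least two equal) = 1 − 0.2841 = 0.7159.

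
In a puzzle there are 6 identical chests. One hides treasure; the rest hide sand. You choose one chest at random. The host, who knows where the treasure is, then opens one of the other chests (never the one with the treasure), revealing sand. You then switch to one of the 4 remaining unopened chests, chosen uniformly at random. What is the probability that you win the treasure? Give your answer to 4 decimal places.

0.2083

Your original chest holds the treasure with probability 1/6, so the other 5 collectively hold it with probability 5/6.
The host can always find an empty chest to open, so this doesn't change that 5/6; it is now spread over the 4 remaining unopened chests.
P(win by switching) = (5/6) · (1/4) = 5/24 ≈ 0.2083.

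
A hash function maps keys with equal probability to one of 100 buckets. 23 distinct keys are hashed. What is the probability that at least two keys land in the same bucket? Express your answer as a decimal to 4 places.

It's easier to compute the probability that all 23 are distinct.
P(all distinct) = 100/100 · 99/100 · ··· · 78/100 ≈ 0.0643.
So the probability of at least one match is 1 − 0.0643 = 0.9357.

0.9357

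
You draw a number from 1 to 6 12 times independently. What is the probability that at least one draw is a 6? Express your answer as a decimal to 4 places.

P(no draw is a 6) = (5/6)^12 ≈ 0.1122.
P(at least one) = 1 − 0.1122 = 0.8878.

0.8878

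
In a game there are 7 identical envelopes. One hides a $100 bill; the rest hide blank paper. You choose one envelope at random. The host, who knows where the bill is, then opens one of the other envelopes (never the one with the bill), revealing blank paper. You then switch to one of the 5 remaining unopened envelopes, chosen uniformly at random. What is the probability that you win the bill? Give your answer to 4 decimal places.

0.1714

Your original envelope holds the bill with probability 1/7, so the other 6 collectively hold it with probability 6/7.
The host can always find an empty envelope to open, so this doesn't change that 6/7; it is now spread over the 5 remaining unopened envelopes.
P(win by switching) = (6/7) · (1/5) = 6/35 ≈ 0.1714.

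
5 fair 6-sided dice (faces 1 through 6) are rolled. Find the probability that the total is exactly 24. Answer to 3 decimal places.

0.026

There are 6^5 = 7776 equally likely outcomes.
The number of ordered 5-tuples from {1,…,6} summing to 24 is 205.
P(sum = 24) = 205/7776 ≈ 0.026.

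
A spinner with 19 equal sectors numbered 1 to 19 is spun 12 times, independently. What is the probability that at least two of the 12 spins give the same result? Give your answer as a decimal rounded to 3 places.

P(all 12 different) = 19/19 · 18/19 · ··· · 8/19 ≈ 0.011.
P(at least two equal) = 1 − 0.011 = 0.989.

0.989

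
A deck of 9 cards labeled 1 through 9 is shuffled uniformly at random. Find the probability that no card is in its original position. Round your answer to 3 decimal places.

0.368

This is the derangement probability: permutations of 9 with no fixed point.
D(9) = 9! · (1 − 1/1! + 1/2! − ··· + (−1)^9/9!) = 133496.
P = 133496/362880 = 16687/45360 ≈ 0.368.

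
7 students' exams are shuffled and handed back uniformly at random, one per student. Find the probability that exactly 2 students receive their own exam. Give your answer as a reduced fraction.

11/60

Choose which 2 of the 7 are fixed: C(7,2) = 21 ways.
The remaining 5 must have no fixed point: D(5) = 44.
P = 21·44/5040 = 11/60.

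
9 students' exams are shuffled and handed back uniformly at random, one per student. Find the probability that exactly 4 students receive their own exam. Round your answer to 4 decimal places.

Choose which 4 of the 9 are fixed: C(9,4) = 126 ways.
The remaining 5 must have no fixed point: D(5) = 44.
P = 126·44/362880 = 11/720 ≈ 0.0153.

0.0153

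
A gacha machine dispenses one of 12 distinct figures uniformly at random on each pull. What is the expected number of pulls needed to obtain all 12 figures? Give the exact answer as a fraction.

86021/2310

After i distinct types are collected, each trial gives a new one with probability (12−i)/12, so the expected wait for the next new type is 12/(12−i).
E = 12/12 + 12/11 + 12/10 + 12/9 + 12/8 + 12/7 + 12/6 + 12/5 + 12/4 + 12/3 + 12/2 + 12/1 = 86021/2310.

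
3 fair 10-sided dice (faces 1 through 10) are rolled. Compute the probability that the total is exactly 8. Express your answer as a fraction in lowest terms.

There are 10^3 = 1000 equally likely outcomes.
The number of ordered 3-tuples from {1,…,10} summing to 8 is 21.
P(sum = 8) = 21/1000.

21/1000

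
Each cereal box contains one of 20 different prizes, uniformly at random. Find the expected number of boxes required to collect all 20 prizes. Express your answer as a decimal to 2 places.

71.95

After i distinct types are collected, each trial gives a new one with probability (20−i)/20, so the expected wait for the next new type is 20/(20−i).
E = 20/20 + 20/19 + 20/18 + 20/17 + 20/16 + 20/15 + 20/14 + 20/13 + 20/12 + 20/11 + 20/10 + 20/9 + 20/8 + 20/7 + 20/6 + 20/5 + 20/4 + 20/3 + 20/2 + 20/1 = 279175675/3879876 ≈ 71.95.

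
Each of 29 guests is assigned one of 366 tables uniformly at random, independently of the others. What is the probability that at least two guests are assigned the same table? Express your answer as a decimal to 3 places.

It's easier to compute the probability that all 29 are distinct.
P(all distinct) = 366/366 · 365/366 · ··· · 338/366 ≈ 0.320.
So the probability of at least one match is 1 − 0.320 = 0.680.

0.680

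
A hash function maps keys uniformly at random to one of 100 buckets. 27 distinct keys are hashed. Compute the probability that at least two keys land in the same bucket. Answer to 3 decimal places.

It's easier to compute the probability that all 27 are distinct.
P(all distinct) = 100/100 · 99/100 · ··· · 74/100 ≈ 0.021.
So the probability of at least one match is 1 − 0.021 = 0.979.

0.979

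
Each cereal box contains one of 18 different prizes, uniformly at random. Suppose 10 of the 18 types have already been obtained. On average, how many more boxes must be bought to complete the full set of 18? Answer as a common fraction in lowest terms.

Starting from 10 distinct types, each trial gives a new one with probability (18−i)/18 when i types are held, so the wait for the next new type is 18/(18−i).
E = 18/8 + 18/7 + 18/6 + 18/5 + 18/4 + 18/3 + 18/2 + 18/1 = 6849/140.

6849/140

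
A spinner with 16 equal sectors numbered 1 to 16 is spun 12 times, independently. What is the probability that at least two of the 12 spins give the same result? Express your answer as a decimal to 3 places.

0.997

P(all 12 different) = 16/16 · 15/16 · ··· · 5/16 ≈ 0.003.
P(at least two equal) = 1 − 0.003 = 0.997.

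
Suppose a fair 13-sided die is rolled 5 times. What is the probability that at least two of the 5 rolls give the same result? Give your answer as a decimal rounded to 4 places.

P(all 5 different) = 13/13 · 12/13 · ··· · 9/13 ≈ 0.4160.
P(at least two equal) = 1 − 0.4160 = 0.5840.

0.5840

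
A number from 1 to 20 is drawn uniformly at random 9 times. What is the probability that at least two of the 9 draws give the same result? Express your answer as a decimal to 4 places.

P(all 9 different) = 20/20 · 19/20 · ··· · 12/20 ≈ 0.1190.
P(at least two equal) = 1 − 0.1190 = 0.8810.

0.8810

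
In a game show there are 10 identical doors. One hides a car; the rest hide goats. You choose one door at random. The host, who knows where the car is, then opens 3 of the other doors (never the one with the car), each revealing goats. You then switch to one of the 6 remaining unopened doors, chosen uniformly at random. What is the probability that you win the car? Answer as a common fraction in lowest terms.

Your original door holds the car with probability 1/10, so the other 9 collectively hold it with probability 9/10.
The host can always find 3 empty doors to open, so the reveals don't change that 9/10; it is now spread over the 6 remaining unopened doors.
P(win by switching) = (9/10) · (1/6) = 3/20.

3/20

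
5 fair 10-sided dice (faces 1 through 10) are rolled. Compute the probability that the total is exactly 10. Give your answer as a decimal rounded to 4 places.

There are 10^5 = 100000 equally likely outcomes.
The number of ordered 5-tuples from {1,…,10} summing to 10 is 126.
P(sum = 10) = 126/100000 = 63/50000 ≈ 0.0013.

0.0013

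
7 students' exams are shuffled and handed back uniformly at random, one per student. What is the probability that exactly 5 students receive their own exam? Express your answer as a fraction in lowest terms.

1/240

Choose which 5 of the 7 are fixed: C(7,5) = 21 ways.
The remaining 2 must have no fixed point: D(2) = 1.
P = 21·1/5040 = 1/240.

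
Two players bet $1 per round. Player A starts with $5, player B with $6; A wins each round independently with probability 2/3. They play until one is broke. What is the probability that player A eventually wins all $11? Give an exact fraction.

1984/2047

Let r = q/p = (1/3)/(2/3) = 1/2. The recurrence P(i) = p·P(i+1) + q·P(i−1) with P(0)=0, P(11)=1 gives P(i) = (1 − r^i)/(1 − r^11).
P(5) = (1 − (1/2)^5) / (1 − (1/2)^11) = 1984/2047.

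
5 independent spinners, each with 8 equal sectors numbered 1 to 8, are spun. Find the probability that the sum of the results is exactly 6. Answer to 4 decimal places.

There are 8^5 = 32768 equally likely outcomes.
The number of ordered 5-tuples from {1,…,8} summing to 6 is 5.
P(sum = 6) = 5/32768 ≈ 0.0002.

0.0002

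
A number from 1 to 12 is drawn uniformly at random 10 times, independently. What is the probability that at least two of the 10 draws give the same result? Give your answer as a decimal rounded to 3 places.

0.996

P(all 10 different) = 12/12 · 11/12 · ··· · 3/12 ≈ 0.004.
P(at least two equal) = 1 − 0.004 = 0.996.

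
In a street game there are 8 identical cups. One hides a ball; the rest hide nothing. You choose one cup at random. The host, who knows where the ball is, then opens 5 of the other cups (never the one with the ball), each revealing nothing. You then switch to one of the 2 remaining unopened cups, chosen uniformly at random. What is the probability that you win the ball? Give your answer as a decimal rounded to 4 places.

0.4375

Your original cup holds the ball with probability 1/8, so the other 7 collectively hold it with probability 7/8.
The host can always find 5 empty cups to open, so the reveals don't change that 7/8; it is now spread over the 2 remaining unopened cups.
P(win by switching) = (7/8) · (1/2) = 7/16 ≈ 0.4375.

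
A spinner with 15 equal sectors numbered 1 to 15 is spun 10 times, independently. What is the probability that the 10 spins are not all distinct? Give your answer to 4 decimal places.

P(all 10 different) = 15/15 · 14/15 · ··· · 6/15 ≈ 0.0189.
P(at least two equal) = 1 − 0.0189 = 0.9811.

0.9811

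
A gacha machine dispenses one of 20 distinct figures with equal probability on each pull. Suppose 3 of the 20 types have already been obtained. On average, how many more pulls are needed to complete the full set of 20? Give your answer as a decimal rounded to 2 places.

Starting from 3 distinct types, each trial gives a new one with probability (20−i)/20 when i types are held, so the wait for the next new type is 20/(20−i).
E = 20/17 + 20/16 + 20/15 + 20/14 + 20/13 + 20/12 + 20/11 + 20/10 + 20/9 + 20/8 + 20/7 + 20/6 + 20/5 + 20/4 + 20/3 + 20/2 + 20/1 = 42142223/612612 ≈ 68.79.

68.79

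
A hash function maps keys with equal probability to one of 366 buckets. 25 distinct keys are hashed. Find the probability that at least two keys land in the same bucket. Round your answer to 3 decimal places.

0.568

It's easier to compute the probability that all 25 are distinct.
P(all distinct) = 366/366 · 365/366 · ··· · 342/366 ≈ 0.432.
So the probability of at least one match is 1 − 0.432 = 0.568.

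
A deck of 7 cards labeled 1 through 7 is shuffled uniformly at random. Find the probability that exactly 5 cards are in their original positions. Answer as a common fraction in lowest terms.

Choose which 5 of the 7 are fixed: C(7,5) = 21 ways.
The remaining 2 must have no fixed point: D(2) = 1.
P = 21·1/5040 = 1/240.

1/240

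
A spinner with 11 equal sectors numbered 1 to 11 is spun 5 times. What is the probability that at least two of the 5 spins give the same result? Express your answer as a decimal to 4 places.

0.6558

P(all 5 different) = 11/11 · 10/11 · ··· · 7/11 ≈ 0.3442.
P(at least two equal) = 1 − 0.3442 = 0.6558.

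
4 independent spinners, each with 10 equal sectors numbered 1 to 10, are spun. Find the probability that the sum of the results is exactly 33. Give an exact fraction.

There are 10^4 = 10000 equally likely outcomes.
The number of ordered 4-tuples from {1,…,10} summing to 33 is 120.
P(sum = 33) = 120/10000 = 3/250.

3/250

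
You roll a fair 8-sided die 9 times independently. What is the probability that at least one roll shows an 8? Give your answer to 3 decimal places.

0.699

P(no roll shows an 8) = (7/8)^9 ≈ 0.301.
P(at least one) = 1 − 0.301 = 0.699.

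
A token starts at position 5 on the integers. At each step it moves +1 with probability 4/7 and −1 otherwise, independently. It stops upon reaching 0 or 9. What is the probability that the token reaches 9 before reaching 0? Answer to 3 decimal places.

0.825

Let r = q/p = (3/7)/(4/7) = 3/4. The recurrence P(i) = p·P(i+1) + q·P(i−1) with P(0)=0, P(9)=1 gives P(i) = (1 − r^i)/(1 − r^9).
P(5) = (1 − (3/4)^5) / (1 − (3/4)^9) = 199936/242461 ≈ 0.825.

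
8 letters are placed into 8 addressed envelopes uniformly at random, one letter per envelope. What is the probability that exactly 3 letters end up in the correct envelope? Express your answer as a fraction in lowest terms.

11/180

Choose which 3 of the 8 are fixed: C(8,3) = 56 ways.
The remaining 5 must have no fixed point: D(5) = 44.
P = 56·44/40320 = 11/180.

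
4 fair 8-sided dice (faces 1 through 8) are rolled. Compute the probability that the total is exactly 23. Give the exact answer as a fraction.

There are 8^4 = 4096 equally likely outcomes.
The number of ordered 4-tuples from {1,…,8} summing to 23 is 204.
P(sum = 23) = 204/4096 = 51/1024.

51/1024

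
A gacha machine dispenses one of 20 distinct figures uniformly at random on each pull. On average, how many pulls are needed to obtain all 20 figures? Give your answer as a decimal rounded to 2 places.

71.95

After i distinct types are collected, each trial gives a new one with probability (20−i)/20, so the expected wait for the next new type is 20/(20−i).
E = 20/20 + 20/19 + 20/18 + 20/17 + 20/16 + 20/15 + 20/14 + 20/13 + 20/12 + 20/11 + 20/10 + 20/9 + 20/8 + 20/7 + 20/6 + 20/5 + 20/4 + 20/3 + 20/2 + 20/1 = 279175675/3879876 ≈ 71.95.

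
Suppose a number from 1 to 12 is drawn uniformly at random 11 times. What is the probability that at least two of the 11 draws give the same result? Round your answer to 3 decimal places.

0.999

P(all 11 different) = 12/12 · 11/12 · ··· · 2/12 ≈ 0.001.
P(at least two equal) = 1 − 0.001 = 0.999.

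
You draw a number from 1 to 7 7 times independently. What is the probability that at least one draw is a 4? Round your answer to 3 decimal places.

P(no draw is a 4) = (6/7)^7 ≈ 0.340.
P(at least one) = 1 − 0.340 = 0.660.

0.660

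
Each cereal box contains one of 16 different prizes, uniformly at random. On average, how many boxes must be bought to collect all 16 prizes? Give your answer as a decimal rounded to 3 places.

54.092

After i distinct types are collected, each trial gives a new one with probability (16−i)/16, so the expected wait for the next new type is 16/(16−i).
E = 16/16 + 16/15 + 16/14 + 16/13 + 16/12 + 16/11 + 16/10 + 16/9 + 16/8 + 16/7 + 16/6 + 16/5 + 16/4 + 16/3 + 16/2 + 16/1 = 2436559/45045 ≈ 54.092.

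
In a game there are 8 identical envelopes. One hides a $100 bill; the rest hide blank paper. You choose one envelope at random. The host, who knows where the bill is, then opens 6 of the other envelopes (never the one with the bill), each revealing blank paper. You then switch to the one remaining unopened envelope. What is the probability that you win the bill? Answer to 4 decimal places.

Your original envelope holds the bill with probability 1/8, so the other 7 collectively hold it with probability 7/8.
The host can always find 6 empty envelopes to open, so the reveals don't change that 7/8; it is now spread over the 1 remaining unopened envelope.
P(win by switching) = (7/8) · (1/1) = 7/8 ≈ 0.8750.

0.8750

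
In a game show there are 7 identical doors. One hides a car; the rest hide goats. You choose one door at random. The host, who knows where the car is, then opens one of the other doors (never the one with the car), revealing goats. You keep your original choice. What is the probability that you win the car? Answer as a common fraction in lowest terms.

The host can always open an empty door regardless of your choice, so this gives no information about your original door.
P(win by staying) = 1/7.

1/7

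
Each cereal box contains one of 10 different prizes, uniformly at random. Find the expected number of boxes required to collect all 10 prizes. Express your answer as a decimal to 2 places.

29.29

After i distinct types are collected, each trial gives a new one with probability (10−i)/10, so the expected wait for the next new type is 10/(10−i).
E = 10/10 + 10/9 + 10/8 + 10/7 + 10/6 + 10/5 + 10/4 + 10/3 + 10/2 + 10/1 = 7381/252 ≈ 29.29.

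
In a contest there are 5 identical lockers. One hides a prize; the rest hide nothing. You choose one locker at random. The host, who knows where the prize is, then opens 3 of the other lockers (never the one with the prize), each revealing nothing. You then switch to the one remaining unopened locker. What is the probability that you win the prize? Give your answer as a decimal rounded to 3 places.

Your original locker holds the prize with probability 1/5, so the other 4 collectively hold it with probability 4/5.
The host can always find 3 empty lockers to open, so the reveals don't change that 4/5; it is now spread over the 1 remaining unopened locker.
P(win by switching) = (4/5) · (1/1) = 4/5 ≈ 0.800.

0.800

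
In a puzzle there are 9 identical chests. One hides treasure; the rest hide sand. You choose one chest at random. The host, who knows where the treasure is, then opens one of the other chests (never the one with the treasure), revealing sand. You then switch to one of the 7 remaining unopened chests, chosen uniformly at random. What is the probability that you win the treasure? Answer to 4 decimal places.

Your original chest holds the treasure with probability 1/9, so the other 8 collectively hold it with probability 8/9.
The host can always find an empty chest to open, so this doesn't change that 8/9; it is now spread over the 7 remaining unopened chests.
P(win by switching) = (8/9) · (1/7) = 8/63 ≈ 0.1270.

0.1270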